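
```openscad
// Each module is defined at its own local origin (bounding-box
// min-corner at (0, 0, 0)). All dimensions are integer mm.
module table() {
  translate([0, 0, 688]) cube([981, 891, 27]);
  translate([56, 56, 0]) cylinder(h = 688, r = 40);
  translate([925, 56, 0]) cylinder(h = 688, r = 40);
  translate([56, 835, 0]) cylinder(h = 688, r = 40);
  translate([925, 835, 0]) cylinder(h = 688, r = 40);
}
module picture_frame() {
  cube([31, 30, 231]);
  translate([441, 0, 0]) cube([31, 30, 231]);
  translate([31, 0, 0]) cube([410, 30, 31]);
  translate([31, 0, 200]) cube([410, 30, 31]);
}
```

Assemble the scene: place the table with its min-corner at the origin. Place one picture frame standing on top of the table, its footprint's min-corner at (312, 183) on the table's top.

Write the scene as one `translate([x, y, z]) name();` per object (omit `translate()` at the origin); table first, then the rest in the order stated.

table();
translate([312, 183, 715]) picture_frame();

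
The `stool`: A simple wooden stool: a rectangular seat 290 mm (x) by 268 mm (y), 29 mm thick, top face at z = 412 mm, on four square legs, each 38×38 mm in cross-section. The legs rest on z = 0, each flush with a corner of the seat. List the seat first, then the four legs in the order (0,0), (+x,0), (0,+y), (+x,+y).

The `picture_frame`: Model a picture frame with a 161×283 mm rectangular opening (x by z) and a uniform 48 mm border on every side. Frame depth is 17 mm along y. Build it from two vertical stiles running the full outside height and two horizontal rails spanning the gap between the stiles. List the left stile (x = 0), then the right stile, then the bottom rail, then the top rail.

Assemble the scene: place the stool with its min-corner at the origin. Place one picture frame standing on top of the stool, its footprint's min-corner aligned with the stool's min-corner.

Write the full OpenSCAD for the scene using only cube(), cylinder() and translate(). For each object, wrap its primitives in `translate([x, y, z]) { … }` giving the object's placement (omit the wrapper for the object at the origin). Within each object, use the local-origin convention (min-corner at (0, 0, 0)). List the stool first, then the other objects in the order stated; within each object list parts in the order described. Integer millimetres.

translate([0, 0, 383]) cube([290, 268, 29]);
cube([38, 38, 383]);
translate([252, 0, 0]) cube([38, 38, 383]);
translate([0, 230, 0]) cube([38, 38, 383]);
translate([252, 230, 0]) cube([38, 38, 383]);
translate([0, 0, 412]) {
  cube([48, 17, 379]);
  translate([209, 0, 0]) cube([48, 17, 379]);
  translate([48, 0, 0]) cube([161, 17, 48]);
  translate([48, 0, 331]) cube([161, 17, 48]);
}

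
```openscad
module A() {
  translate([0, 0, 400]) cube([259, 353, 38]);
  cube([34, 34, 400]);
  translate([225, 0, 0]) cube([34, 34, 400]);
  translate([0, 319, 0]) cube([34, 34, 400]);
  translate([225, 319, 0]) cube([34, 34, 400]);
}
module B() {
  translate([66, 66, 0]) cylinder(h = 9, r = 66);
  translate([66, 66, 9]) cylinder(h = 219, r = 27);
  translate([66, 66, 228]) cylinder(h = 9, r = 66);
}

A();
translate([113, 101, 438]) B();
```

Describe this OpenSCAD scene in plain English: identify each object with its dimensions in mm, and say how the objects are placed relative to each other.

A is a four-legged stool. The seat is a 259×353×38 mm slab whose top surface is at z = 438 mm; four square legs, each 34×34 mm in cross-section, run from the floor (z = 0) to the underside of the seat, each flush with a corner of the seat.

B is a spool: two coaxial disc flanges of radius 66 mm and thickness 9 mm, joined by a core cylinder of radius 27 mm and height 219 mm. The lower flange rests on z = 0 and the three cylinders share a vertical axis.

The spool is on top of the stool.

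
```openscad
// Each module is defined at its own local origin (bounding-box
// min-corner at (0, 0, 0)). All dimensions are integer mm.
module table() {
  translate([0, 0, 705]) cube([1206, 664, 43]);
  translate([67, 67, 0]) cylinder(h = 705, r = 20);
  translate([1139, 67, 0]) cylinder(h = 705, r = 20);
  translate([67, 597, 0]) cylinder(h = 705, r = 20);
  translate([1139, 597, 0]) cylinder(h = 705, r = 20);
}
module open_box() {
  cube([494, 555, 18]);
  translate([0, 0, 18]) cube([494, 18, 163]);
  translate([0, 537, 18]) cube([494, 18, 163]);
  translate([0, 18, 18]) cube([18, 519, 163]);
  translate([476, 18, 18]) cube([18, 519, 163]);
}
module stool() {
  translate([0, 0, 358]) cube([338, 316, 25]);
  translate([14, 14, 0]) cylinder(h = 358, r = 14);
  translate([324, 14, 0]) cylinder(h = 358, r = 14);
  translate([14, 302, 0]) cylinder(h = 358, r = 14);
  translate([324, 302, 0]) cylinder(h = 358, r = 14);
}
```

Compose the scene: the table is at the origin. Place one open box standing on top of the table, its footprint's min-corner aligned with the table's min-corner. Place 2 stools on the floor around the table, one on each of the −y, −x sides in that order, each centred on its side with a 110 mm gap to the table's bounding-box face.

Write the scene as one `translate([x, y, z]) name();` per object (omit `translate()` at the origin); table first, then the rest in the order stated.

table();
translate([0, 0, 748]) open_box();
translate([434, -426, 0]) stool();
translate([-448, 174, 0]) stool();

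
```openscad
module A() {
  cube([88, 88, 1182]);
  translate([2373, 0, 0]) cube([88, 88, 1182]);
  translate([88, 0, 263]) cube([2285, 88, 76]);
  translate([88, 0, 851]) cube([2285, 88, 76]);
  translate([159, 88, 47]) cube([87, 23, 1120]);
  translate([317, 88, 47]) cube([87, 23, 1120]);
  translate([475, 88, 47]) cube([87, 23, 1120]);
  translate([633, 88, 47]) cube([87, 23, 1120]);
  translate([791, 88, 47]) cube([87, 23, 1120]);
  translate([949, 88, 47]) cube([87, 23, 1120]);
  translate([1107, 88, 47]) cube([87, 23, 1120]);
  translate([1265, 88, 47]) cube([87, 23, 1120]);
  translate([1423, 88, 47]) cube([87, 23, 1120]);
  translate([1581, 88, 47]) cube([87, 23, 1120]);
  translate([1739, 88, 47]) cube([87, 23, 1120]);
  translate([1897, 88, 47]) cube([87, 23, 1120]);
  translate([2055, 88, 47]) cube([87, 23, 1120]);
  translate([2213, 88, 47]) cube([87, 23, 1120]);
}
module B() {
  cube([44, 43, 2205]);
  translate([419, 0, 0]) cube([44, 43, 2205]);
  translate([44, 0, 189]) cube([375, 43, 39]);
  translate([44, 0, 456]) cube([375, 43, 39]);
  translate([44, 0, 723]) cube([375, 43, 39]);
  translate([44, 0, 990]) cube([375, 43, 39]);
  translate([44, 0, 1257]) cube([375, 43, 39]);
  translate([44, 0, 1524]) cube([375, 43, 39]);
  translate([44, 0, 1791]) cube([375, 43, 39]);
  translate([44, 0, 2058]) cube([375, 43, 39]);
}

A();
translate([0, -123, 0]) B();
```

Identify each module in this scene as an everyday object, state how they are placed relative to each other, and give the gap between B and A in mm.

A is a fence section. B is a ladder. The ladder is on the floor beside the fence section on its −y side. The gap between the ladder and the fence section is 80 mm.

The ladder's nearest face is 80 mm from the fence section's −y face.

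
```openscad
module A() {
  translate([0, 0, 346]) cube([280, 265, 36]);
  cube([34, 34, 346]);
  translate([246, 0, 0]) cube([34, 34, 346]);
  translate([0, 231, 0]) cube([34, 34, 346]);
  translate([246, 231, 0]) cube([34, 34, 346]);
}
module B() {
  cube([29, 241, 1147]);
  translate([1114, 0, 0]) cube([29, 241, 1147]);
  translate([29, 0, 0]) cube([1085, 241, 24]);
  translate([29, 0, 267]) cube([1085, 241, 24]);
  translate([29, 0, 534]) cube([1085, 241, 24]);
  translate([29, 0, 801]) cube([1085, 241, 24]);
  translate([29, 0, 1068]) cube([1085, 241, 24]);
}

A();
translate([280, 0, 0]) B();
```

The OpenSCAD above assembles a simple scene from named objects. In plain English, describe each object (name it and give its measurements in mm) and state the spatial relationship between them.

A is a simple wooden stool: a rectangular seat 280 mm (x) by 265 mm (y), 36 mm thick, top face at z = 382 mm, on four square legs, each 34×34 mm in cross-section. The legs rest on z = 0, each flush with a corner of the seat.

B is an open bookshelf. Two side panels, each 29 mm thick, 241 mm deep and 1147 mm tall, stand 1143 mm apart (outside-to-outside). Between them sit 5 shelves, each 24 mm thick and 241 mm deep, spanning the full gap between the sides. The bottom shelf rests on the floor (its underside at z = 0) and the clear gap between one shelf's top and the next shelf's underside is 243 mm.

The bookshelf is against the stool's +x side, with their −y faces flush.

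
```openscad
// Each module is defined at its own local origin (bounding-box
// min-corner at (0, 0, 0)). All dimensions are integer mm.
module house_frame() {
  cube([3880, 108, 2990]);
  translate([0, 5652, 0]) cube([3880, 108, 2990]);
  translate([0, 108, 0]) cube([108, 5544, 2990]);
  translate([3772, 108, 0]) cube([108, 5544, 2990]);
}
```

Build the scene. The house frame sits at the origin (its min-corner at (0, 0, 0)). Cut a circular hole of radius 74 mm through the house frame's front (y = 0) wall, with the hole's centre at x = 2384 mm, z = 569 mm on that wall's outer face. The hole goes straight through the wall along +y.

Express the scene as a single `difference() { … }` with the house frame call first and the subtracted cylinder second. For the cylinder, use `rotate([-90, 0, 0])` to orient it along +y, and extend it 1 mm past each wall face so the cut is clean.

difference() {
  house_frame();
  translate([2384, -1, 569]) rotate([-90, 0, 0]) cylinder(h = 110, r = 74);
}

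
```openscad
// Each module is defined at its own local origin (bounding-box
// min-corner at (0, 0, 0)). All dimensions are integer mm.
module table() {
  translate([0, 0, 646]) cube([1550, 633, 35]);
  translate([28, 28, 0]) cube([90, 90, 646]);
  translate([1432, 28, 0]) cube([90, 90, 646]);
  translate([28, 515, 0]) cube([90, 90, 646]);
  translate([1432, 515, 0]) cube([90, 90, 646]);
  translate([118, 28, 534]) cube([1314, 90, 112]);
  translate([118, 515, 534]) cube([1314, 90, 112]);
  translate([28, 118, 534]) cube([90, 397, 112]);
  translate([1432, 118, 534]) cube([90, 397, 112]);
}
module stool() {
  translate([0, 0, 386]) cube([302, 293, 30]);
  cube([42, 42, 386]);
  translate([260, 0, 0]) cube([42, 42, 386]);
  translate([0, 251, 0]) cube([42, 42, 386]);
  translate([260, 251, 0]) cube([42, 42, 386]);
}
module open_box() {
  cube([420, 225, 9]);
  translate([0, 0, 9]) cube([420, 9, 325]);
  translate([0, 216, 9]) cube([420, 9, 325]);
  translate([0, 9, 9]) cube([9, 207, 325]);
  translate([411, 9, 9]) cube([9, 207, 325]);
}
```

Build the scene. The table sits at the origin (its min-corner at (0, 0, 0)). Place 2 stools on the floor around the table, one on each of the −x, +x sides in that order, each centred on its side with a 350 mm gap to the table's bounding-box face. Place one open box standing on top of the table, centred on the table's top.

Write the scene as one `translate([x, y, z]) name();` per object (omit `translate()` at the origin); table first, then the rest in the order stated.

table();
translate([-652, 170, 0]) stool();
translate([1900, 170, 0]) stool();
translate([565, 204, 681]) open_box();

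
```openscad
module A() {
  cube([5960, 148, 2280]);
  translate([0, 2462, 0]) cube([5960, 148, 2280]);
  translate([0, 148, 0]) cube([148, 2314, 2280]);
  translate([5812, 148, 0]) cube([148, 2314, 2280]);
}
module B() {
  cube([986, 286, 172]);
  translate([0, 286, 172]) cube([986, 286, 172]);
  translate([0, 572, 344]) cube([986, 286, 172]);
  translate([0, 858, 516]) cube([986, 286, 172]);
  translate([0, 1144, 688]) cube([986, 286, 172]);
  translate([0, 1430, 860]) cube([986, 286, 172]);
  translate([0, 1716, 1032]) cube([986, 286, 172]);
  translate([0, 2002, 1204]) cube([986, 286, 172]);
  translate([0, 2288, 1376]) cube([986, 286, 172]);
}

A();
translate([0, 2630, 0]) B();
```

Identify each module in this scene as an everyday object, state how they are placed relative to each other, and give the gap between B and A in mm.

The staircase's nearest face is 20 mm from the house frame's +y face.

A is a house frame. B is a staircase. The staircase is on the floor beside the house frame on its +y side. The gap between the staircase and the house frame is 20 mm.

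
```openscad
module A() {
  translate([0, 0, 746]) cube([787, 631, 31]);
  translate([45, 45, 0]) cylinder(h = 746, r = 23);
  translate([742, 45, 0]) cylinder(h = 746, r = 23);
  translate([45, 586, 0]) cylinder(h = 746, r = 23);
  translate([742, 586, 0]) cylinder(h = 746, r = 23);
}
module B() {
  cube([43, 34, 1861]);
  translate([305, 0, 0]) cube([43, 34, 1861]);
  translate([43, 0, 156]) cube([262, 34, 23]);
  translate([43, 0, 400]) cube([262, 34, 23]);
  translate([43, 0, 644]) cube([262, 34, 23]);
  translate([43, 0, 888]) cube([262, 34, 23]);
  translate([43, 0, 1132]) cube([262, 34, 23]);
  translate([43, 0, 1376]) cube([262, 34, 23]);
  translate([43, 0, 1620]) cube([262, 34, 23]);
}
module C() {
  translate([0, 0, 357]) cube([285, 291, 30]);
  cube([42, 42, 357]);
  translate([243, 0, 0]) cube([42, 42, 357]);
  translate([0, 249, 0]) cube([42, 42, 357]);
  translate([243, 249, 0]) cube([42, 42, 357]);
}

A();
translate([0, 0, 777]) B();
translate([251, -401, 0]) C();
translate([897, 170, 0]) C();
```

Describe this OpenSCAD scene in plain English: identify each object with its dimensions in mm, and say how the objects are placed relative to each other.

A is a table: top 787 mm (x) × 631 mm (y), 31 mm thick, upper face at z = 777 mm, on four round legs of 46 mm diameter, each leg's bounding box inset 22 mm from the nearest pair of top edges, running from z = 0 to the bottom of the top.

B is a straight ladder. Two 43×34 mm vertical rails, 1861 mm tall, stand 348 mm apart (outside-to-outside) with their front faces coplanar on the −y side. 7 rungs, each 34 mm deep and 23 mm tall, span between the inner faces of the rails, front faces flush with the rails. The lowest rung's underside is at z = 156 mm and rungs are spaced 244 mm apart (underside to underside).

C is a four-legged stool. The seat is 285×291 mm, 30 mm thick, top at z = 387 mm. It stands on four square legs, each 42×42 mm in cross-section, from z = 0 to the seat underside, each flush with a corner of the seat.

The ladder is on top of the table. Two stools sit around the table at the −y, +x sides.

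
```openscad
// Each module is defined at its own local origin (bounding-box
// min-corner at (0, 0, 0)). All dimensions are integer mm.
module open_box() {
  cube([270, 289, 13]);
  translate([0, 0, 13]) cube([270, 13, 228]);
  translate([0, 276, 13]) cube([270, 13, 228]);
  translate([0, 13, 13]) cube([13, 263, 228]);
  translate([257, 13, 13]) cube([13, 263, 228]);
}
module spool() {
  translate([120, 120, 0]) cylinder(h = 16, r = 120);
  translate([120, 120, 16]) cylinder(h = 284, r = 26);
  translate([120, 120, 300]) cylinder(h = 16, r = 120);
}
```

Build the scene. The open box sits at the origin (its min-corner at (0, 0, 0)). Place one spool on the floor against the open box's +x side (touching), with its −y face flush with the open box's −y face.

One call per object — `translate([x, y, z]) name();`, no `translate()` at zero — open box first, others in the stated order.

open_box();
translate([270, 0, 0]) spool();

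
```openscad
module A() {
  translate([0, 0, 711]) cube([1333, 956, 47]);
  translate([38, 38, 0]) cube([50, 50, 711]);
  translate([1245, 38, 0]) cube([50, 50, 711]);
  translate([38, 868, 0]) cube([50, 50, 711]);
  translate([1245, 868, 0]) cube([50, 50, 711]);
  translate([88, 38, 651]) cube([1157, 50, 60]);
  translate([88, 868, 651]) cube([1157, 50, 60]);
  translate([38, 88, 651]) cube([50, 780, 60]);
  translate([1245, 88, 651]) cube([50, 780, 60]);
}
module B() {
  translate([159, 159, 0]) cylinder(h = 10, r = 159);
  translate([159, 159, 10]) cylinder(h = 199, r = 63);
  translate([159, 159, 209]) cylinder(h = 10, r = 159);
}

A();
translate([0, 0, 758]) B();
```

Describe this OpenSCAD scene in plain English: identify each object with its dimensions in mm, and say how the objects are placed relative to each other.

A is a rectangular dining table. The top is 1333×956×47 mm with its upper surface at z = 758 mm. It stands on four 50×50 mm square legs, each inset 38 mm from the nearest pair of top edges, running from the floor to the underside of the top. Four apron rails, 50 mm thick and 60 mm tall, run between adjacent legs with their top edges flush with the underside of the top and their outer faces flush with the legs' outer faces.

B is a spool: two coaxial disc flanges of radius 159 mm and thickness 10 mm, joined by a core cylinder of radius 63 mm and height 199 mm. The lower flange rests on z = 0 and the three cylinders share a vertical axis.

The spool is on top of the table.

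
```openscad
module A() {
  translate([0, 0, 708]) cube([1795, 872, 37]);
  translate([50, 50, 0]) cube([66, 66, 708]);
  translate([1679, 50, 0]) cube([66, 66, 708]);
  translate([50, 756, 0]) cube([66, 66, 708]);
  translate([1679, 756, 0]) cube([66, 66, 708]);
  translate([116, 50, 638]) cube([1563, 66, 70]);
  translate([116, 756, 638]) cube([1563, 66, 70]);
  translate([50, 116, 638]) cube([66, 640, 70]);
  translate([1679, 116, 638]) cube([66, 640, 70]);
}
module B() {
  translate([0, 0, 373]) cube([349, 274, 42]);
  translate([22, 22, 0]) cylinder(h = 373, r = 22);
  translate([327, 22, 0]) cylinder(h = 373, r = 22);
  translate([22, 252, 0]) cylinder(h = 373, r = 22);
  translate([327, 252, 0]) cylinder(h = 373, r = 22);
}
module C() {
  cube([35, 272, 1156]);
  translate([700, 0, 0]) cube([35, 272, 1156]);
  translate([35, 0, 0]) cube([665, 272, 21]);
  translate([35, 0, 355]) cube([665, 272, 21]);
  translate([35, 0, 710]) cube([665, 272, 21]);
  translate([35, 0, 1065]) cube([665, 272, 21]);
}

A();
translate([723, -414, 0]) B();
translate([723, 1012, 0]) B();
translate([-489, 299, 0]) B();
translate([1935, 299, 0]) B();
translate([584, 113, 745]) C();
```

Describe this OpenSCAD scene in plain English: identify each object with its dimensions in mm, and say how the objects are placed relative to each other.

A is a rectangular dining table. The top is 1795×872×37 mm with its upper surface at z = 745 mm. It stands on four 66×66 mm square legs, each inset 50 mm from the nearest pair of top edges, running from the floor to the underside of the top. Four apron rails, 66 mm thick and 70 mm tall, run between adjacent legs with their top edges flush with the underside of the top and their outer faces flush with the legs' outer faces.

B is a four-legged stool. The seat is a 349×274×42 mm slab whose top surface is at z = 415 mm; four round legs, each 44 mm in diameter, run from the floor (z = 0) to the underside of the seat, each leg's axis is inset half a diameter from the nearest pair of seat edges (so the leg's bounding box is flush with the corner).

C is an open bookshelf. Two side panels, each 35 mm thick, 272 mm deep and 1156 mm tall, stand 735 mm apart (outside-to-outside). Between them sit 4 shelves, each 21 mm thick and 272 mm deep, spanning the full gap between the sides. The bottom shelf rests on the floor (its underside at z = 0) and the clear gap between one shelf's top and the next shelf's underside is 334 mm.

Four stools sit around the table at the −y, +y, −x, +x sides. The bookshelf is on top of the table.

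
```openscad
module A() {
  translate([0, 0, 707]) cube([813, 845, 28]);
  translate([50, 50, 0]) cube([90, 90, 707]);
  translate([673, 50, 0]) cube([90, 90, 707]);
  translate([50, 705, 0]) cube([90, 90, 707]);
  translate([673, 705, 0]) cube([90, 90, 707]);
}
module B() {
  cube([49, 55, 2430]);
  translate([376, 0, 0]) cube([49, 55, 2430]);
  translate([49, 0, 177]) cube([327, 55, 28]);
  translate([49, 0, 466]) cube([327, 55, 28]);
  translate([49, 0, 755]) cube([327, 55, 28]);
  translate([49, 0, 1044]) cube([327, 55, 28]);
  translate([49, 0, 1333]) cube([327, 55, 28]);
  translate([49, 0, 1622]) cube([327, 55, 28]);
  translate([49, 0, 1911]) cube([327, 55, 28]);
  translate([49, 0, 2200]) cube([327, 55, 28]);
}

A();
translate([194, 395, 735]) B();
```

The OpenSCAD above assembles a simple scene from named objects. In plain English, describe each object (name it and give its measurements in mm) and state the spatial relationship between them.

A is a table: top 813 mm (x) × 845 mm (y), 28 mm thick, upper face at z = 735 mm, on four 90×90 mm square legs, each inset 50 mm from the nearest pair of top edges, running from z = 0 to the bottom of the top.

B is a straight ladder. Two 49×55 mm vertical rails, 2430 mm tall, stand 425 mm apart (outside-to-outside) with their front faces coplanar on the −y side. 8 rungs, each 55 mm deep and 28 mm tall, span between the inner faces of the rails, front faces flush with the rails. The lowest rung's underside is at z = 177 mm and rungs are spaced 289 mm apart (underside to underside).

The ladder is on top of the table, centred.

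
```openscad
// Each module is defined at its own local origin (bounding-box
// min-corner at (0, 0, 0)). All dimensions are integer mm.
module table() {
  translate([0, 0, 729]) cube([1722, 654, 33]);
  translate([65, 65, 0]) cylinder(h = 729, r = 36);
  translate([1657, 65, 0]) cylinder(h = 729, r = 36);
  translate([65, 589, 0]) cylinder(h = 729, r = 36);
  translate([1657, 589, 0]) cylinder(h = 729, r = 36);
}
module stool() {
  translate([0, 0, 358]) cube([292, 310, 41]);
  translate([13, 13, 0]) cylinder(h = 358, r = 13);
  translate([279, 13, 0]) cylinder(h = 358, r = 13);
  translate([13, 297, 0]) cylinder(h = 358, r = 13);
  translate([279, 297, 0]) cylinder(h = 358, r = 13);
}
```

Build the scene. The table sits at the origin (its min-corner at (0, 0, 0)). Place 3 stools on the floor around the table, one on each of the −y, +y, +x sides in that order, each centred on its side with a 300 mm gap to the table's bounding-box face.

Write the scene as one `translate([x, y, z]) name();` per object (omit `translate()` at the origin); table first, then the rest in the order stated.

table();
translate([715, -610, 0]) stool();
translate([715, 954, 0]) stool();
translate([2022, 172, 0]) stool();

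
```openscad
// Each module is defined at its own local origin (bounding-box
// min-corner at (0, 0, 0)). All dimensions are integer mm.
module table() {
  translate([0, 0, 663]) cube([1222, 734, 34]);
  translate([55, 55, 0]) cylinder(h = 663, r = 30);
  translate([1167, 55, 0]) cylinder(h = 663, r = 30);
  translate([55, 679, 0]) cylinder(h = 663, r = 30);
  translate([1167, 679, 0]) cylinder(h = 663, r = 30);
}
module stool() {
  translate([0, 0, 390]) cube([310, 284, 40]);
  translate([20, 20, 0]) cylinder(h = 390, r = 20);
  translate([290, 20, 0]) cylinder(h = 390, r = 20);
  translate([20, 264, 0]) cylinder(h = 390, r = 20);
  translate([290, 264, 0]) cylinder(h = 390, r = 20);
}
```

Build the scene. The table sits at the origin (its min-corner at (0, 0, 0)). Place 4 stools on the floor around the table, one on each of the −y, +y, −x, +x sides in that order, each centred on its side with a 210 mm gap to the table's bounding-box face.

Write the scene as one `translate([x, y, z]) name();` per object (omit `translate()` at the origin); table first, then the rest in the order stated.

table();
translate([456, -494, 0]) stool();
translate([456, 944, 0]) stool();
translate([-520, 225, 0]) stool();
translate([1432, 225, 0]) stool();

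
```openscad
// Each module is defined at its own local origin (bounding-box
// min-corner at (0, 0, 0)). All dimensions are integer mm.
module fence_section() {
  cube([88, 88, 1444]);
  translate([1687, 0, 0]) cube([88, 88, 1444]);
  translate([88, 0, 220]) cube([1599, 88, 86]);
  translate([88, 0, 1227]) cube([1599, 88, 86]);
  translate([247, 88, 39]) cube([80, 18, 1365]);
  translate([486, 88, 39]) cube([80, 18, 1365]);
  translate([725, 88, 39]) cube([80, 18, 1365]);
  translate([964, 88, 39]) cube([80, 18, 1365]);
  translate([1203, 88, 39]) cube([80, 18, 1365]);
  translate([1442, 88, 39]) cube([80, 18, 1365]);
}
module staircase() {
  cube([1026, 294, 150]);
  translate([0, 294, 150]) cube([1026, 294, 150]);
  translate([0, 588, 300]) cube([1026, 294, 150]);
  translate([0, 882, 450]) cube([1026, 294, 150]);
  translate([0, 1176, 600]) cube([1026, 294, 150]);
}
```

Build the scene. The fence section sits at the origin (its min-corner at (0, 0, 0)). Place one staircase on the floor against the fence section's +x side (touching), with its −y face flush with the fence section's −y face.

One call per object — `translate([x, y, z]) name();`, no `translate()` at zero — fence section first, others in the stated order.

fence_section();
translate([1775, 0, 0]) staircase();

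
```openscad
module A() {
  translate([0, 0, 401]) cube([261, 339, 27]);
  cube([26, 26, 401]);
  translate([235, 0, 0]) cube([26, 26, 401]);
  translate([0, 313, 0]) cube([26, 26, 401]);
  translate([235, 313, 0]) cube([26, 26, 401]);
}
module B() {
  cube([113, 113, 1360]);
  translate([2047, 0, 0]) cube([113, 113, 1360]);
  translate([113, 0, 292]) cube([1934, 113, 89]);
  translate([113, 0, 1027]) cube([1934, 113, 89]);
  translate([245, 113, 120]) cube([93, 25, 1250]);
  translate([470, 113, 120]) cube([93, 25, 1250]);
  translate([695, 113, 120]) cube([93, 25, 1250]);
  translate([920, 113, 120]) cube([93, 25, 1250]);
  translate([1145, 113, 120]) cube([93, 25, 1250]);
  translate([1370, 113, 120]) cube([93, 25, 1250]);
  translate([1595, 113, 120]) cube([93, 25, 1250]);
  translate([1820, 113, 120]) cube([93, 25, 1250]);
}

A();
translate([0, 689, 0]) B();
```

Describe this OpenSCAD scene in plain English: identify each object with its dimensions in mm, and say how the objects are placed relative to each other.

A is a simple wooden stool: a rectangular seat 261 mm (x) by 339 mm (y), 27 mm thick, top face at z = 428 mm, on four square legs, each 26×26 mm in cross-section. The legs rest on z = 0, each flush with a corner of the seat.

B is a fence section. Two 113×113 mm posts, 1360 mm tall, stand on the floor with a clear span of 1934 mm between their inner faces. Two horizontal rails of 113×89 mm section span the gap between the posts with their undersides at z = 292 mm and z = 1027 mm, flush with the posts' −y face. 8 pickets, each 93 mm wide, 25 mm thick and 1250 mm tall, are fixed to the +y face of the rails with their bottoms at z = 120 mm, evenly spaced across the span with equal gaps (rounded down to the nearest mm) at the −x end and between each pair — any rounding remainder accumulates at the +x end.

The fence section is on the floor beside the stool on its +y side.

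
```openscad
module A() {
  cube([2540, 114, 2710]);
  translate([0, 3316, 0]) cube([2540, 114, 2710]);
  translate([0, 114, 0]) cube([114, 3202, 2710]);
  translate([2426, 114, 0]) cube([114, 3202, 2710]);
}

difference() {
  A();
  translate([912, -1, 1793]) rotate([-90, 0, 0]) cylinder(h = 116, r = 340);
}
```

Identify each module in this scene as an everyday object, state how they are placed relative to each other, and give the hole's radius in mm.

A is a house frame. The house frame has a circular hole through its front wall. The hole's radius is 340 mm.

The subtracted cylinder has r = 340 mm.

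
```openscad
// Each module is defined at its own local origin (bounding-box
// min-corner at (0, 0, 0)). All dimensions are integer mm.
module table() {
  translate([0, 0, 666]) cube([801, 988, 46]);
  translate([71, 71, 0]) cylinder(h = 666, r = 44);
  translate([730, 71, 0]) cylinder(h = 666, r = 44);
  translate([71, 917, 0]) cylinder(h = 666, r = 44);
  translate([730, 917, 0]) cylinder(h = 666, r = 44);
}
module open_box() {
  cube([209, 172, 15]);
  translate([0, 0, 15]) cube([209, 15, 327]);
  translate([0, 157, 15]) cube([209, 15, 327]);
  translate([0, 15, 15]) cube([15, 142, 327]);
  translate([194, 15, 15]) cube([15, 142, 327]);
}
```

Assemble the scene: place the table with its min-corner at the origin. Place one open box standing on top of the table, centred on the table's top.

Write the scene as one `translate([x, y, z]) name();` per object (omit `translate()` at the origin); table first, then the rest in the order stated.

table();
translate([296, 408, 712]) open_box();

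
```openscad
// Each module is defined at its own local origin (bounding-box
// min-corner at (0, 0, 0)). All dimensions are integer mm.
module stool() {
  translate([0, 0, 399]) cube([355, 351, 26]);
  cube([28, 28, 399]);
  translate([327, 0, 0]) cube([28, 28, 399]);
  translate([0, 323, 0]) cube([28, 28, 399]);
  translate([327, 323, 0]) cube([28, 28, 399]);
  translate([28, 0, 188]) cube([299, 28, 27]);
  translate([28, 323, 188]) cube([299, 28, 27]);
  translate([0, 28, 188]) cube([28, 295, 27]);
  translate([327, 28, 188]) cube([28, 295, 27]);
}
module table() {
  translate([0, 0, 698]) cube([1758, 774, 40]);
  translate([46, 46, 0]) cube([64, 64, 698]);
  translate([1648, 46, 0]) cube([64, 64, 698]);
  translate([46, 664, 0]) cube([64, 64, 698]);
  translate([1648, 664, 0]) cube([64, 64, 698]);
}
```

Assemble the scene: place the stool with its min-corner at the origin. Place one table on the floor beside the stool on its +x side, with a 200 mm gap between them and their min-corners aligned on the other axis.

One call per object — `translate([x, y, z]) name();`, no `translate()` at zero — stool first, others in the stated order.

stool();
translate([555, 0, 0]) table();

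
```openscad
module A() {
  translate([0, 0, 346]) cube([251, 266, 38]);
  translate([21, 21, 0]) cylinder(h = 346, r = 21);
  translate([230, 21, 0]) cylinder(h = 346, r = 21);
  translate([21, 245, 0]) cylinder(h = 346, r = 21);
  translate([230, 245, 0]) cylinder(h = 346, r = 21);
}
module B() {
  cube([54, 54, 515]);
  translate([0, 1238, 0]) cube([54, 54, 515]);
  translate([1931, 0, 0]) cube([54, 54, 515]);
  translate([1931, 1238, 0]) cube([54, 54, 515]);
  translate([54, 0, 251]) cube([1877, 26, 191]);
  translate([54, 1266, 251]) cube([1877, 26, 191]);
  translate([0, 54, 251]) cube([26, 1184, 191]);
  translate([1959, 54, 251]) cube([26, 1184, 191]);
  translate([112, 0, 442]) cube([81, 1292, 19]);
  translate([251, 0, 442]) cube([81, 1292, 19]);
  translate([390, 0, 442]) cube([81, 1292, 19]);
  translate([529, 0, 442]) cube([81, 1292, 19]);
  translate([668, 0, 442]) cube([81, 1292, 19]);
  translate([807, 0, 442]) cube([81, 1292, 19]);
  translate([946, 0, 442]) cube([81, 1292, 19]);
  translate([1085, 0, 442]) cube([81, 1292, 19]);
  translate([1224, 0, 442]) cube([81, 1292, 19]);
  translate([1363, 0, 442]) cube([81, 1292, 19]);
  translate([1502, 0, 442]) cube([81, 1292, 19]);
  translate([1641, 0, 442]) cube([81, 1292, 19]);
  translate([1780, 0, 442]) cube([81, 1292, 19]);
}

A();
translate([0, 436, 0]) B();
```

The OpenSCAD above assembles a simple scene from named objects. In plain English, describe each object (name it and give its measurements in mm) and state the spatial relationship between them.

A is a simple wooden stool: a rectangular seat 251 mm (x) by 266 mm (y), 38 mm thick, top face at z = 384 mm, on four round legs, each 42 mm in diameter. The legs rest on z = 0, each leg's axis is inset half a diameter from the nearest pair of seat edges (so the leg's bounding box is flush with the corner).

B is a bed frame 1985 mm long (x) by 1292 mm wide (y). Four 54×54 mm corner posts, 515 mm tall, at the corners of the footprint. Four rails of 26 mm thickness and 191 mm height run between adjacent posts with their undersides at z = 251 mm, their outer faces flush with the outside of the frame (the two x-running rails run between the posts' inner faces; the two y-running rails run between the posts' inner faces). 13 slats, each 81 mm wide (x) and 19 mm thick, lie across the top of the two x-running rails, running the full 1292 mm width of the frame in y; the slats are evenly spaced along x between the inner faces of the end posts with equal gaps (rounded down to the nearest mm) at the −x end and between each pair — any rounding remainder accumulates at the +x end.

The bed frame is on the floor beside the stool on its +y side.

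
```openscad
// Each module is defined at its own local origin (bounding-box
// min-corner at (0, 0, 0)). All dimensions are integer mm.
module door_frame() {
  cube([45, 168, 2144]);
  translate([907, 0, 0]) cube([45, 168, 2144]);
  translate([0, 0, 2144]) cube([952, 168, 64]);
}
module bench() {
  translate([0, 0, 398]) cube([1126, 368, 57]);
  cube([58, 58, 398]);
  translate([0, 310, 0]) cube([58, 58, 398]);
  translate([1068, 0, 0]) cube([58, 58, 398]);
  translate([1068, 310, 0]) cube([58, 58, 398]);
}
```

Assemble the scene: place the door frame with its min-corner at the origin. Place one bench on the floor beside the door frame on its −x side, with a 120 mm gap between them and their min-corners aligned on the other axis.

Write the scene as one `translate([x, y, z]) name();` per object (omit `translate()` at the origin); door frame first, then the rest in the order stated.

door_frame();
translate([-1246, 0, 0]) bench();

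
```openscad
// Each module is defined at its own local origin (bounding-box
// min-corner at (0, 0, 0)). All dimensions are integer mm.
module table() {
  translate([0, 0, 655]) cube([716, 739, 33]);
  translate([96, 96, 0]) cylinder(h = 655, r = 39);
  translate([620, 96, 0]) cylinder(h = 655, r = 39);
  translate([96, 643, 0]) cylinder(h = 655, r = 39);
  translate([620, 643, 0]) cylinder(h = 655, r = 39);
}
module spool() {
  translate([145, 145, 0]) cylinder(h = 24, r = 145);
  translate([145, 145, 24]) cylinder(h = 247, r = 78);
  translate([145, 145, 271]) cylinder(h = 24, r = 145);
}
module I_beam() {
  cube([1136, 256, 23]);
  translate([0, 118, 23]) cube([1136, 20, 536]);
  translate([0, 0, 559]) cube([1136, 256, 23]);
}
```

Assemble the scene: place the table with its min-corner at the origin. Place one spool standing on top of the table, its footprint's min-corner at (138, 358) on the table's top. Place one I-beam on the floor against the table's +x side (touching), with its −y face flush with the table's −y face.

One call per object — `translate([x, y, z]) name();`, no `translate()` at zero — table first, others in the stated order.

table();
translate([138, 358, 688]) spool();
translate([716, 0, 0]) I_beam();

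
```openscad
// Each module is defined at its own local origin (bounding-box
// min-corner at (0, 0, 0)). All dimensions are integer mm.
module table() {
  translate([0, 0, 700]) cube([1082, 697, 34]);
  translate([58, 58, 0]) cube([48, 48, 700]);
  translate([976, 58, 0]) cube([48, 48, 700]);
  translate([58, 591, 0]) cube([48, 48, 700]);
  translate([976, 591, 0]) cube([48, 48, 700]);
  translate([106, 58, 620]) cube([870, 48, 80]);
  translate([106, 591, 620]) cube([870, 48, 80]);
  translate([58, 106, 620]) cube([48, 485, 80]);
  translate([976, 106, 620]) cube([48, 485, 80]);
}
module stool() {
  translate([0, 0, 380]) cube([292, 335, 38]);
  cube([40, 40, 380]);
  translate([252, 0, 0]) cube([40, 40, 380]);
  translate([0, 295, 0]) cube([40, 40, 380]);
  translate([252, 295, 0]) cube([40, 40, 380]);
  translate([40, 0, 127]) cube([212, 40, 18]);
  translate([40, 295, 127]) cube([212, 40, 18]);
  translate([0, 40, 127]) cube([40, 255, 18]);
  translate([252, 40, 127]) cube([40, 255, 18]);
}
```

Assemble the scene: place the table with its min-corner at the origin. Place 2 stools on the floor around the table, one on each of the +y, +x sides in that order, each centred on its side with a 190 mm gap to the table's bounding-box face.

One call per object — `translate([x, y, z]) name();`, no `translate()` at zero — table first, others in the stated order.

table();
translate([395, 887, 0]) stool();
translate([1272, 181, 0]) stool();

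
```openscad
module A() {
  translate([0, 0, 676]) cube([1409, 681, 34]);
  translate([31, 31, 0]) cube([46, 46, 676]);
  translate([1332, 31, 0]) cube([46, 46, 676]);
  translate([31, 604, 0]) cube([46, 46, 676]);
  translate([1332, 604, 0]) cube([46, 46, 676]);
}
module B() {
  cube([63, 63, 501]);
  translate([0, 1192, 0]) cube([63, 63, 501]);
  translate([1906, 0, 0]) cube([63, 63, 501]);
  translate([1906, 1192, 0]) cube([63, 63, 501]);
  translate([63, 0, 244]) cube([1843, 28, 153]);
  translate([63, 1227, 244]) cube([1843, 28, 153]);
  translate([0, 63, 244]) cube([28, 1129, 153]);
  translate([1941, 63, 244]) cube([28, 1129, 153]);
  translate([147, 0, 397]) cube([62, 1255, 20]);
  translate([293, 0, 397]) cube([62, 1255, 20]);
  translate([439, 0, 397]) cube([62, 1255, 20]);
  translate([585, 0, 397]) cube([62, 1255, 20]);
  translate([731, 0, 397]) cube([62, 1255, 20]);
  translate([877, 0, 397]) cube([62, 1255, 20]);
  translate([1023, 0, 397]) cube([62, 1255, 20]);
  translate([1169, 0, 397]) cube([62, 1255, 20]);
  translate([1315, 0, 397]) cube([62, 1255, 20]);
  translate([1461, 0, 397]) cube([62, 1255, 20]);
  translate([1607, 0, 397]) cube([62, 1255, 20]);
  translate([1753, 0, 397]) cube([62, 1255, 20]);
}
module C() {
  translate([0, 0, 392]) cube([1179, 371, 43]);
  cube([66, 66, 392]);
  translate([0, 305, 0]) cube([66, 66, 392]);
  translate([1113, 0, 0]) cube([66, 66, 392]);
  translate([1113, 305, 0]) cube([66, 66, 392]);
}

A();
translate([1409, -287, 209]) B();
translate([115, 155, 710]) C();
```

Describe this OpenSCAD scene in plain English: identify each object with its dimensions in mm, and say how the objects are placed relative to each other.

A is a table: top 1409 mm (x) × 681 mm (y), 34 mm thick, upper face at z = 710 mm, on four 46×46 mm square legs, each inset 31 mm from the nearest pair of top edges, running from z = 0 to the bottom of the top.

B is a bed frame 1969 mm long (x) by 1255 mm wide (y). Four 63×63 mm corner posts, 501 mm tall, at the corners of the footprint. Four rails of 28 mm thickness and 153 mm height run between adjacent posts with their undersides at z = 244 mm, their outer faces flush with the outside of the frame (the two x-running rails run between the posts' inner faces; the two y-running rails run between the posts' inner faces). 12 slats, each 62 mm wide (x) and 20 mm thick, lie across the top of the two x-running rails, running the full 1255 mm width of the frame in y; the slats are evenly spaced along x between the inner faces of the end posts with equal gaps (rounded down to the nearest mm) at the −x end and between each pair — any rounding remainder accumulates at the +x end.

C is a bench: a 1179×371 mm seat slab, 43 mm thick, top at z = 435 mm, on four 66×66 mm square legs flush with the seat corners and standing on z = 0.

The bed frame is beside the table with their tops flush at z = 710. The bench is on top of the table, centred.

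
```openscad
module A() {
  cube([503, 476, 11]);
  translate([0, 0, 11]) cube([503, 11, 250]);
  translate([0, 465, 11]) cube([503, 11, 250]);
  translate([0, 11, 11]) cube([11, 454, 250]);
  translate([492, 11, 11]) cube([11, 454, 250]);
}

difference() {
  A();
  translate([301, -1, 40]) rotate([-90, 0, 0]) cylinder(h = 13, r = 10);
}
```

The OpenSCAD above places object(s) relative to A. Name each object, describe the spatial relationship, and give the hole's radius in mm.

A is an open box. The open box has a circular hole through its front wall. The hole's radius is 10 mm.

The subtracted cylinder has r = 10 mm.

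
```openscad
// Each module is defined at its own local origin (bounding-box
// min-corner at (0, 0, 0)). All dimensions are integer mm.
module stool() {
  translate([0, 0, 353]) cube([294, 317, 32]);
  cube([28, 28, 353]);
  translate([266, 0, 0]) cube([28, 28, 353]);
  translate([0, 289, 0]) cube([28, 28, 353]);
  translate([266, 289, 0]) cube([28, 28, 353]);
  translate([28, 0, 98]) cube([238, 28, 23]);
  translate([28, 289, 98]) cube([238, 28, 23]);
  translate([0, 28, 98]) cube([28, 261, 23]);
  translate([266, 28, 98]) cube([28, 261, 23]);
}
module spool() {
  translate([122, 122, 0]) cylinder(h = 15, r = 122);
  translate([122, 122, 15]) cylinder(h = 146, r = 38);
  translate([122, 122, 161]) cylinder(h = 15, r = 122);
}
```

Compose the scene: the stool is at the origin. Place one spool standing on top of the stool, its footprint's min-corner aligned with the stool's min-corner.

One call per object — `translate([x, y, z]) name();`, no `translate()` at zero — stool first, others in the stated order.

stool();
translate([0, 0, 385]) spool();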